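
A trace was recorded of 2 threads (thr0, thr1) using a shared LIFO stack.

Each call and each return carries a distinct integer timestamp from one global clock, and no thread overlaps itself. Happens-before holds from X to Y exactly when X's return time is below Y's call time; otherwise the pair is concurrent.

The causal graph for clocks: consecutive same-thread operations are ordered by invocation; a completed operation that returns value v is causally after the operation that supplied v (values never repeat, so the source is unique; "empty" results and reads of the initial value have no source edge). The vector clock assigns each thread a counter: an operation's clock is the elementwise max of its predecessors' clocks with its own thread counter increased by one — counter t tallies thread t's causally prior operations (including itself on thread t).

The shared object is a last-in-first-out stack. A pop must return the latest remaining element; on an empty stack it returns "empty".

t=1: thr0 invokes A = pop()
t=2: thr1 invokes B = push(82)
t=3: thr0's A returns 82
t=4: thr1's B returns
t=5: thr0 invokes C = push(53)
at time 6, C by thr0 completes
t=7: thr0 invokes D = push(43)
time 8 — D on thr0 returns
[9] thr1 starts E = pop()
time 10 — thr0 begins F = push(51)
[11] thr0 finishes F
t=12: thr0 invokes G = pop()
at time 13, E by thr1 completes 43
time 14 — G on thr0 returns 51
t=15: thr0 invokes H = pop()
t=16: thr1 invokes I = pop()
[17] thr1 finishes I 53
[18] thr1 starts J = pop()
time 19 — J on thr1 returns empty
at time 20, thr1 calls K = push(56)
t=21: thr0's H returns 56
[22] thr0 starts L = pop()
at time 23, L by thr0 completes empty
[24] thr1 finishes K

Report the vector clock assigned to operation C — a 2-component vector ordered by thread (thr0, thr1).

(2, 1)

VC(B, invoked at 2): no causal predecessors; +1 on thr1 → (0, 1)
merge at A (invoked 1): VC(B)=(0, 1), own-thread bump on thr0 → (1, 1)
merge at C (invoked 5): VC(A)=(1, 1), own-thread bump on thr0 → (2, 1)
merge at D (invoked 7): VC(C)=(2, 1), own-thread bump on thr0 → (3, 1)
merge at E (invoked 9): VC(B)=(0, 1), VC(D)=(3, 1), own-thread bump on thr1 → (3, 2)
merge at F (invoked 10): VC(D)=(3, 1), own-thread bump on thr0 → (4, 1)
merge at I (invoked 16): VC(C)=(2, 1), VC(E)=(3, 2), own-thread bump on thr1 → (3, 3)
merge at G (invoked 12): VC(F)=(4, 1), own-thread bump on thr0 → (5, 1)
merge at J (invoked 18): VC(I)=(3, 3), own-thread bump on thr1 → (3, 4)
merge at K (invoked 20): VC(J)=(3, 4), own-thread bump on thr1 → (3, 5)
merge at H (invoked 15): VC(G)=(5, 1), VC(K)=(3, 5), own-thread bump on thr0 → (6, 5)
merge at L (invoked 22): VC(H)=(6, 5), own-thread bump on thr0 → (7, 5)
target: VC(C) = (2, 1)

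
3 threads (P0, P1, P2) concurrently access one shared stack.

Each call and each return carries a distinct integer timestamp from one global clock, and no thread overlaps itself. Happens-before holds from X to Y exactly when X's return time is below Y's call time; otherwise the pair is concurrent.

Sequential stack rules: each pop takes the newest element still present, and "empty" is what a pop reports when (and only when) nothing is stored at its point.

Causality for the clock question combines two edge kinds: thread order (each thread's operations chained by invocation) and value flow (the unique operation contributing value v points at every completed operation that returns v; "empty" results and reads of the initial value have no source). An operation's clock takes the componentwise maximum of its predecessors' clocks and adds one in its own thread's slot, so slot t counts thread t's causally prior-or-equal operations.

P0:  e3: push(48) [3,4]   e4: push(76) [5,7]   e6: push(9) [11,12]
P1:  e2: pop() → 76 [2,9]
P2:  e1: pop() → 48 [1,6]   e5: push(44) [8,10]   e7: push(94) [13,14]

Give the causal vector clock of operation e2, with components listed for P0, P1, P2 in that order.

root op e3, invoked 3: fresh clock plus P0's own tick → (1, 0, 0)
merge at e1 (invoked 1): VC(e3)=(1, 0, 0), own-thread bump on P2 → (1, 0, 1)
merge at e4 (invoked 5): VC(e3)=(1, 0, 0), own-thread bump on P0 → (2, 0, 0)
merge at e5 (invoked 8): VC(e1)=(1, 0, 1), own-thread bump on P2 → (1, 0, 2)
merge at e2 (invoked 2): VC(e4)=(2, 0, 0), own-thread bump on P1 → (2, 1, 0)
merge at e6 (invoked 11): VC(e4)=(2, 0, 0), own-thread bump on P0 → (3, 0, 0)
merge at e7 (invoked 13): VC(e5)=(1, 0, 2), own-thread bump on P2 → (1, 0, 3)
target: VC(e2) = (2, 1, 0)

(2, 1, 0)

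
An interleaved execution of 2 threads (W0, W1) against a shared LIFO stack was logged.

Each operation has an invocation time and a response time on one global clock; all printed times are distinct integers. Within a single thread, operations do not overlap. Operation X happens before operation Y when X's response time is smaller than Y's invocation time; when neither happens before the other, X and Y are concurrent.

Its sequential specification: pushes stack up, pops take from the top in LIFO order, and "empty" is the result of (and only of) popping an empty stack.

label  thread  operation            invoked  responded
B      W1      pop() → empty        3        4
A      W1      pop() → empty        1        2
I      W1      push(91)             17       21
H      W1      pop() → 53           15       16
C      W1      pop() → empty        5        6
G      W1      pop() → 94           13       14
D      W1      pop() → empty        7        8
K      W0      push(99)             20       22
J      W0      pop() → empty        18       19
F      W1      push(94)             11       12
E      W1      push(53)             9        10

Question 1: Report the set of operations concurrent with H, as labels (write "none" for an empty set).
none

concurrent with H ([15,16]): every op whose interval crosses 15..16
A [1,2]: before
B [3,4]: before
C [5,6]: before
D [7,8]: before
E [9,10]: before
F [11,12]: before
G [13,14]: before
I [17,21]: after
J [18,19]: after
K [20,22]: after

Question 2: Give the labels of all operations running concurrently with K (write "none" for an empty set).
I

overlap test against K [20,22]: concurrent iff the interval meets 20..22
A [1,2]: before
B [3,4]: before
C [5,6]: before
D [7,8]: before
E [9,10]: before
F [11,12]: before
G [13,14]: before
H [15,16]: before
I [17,21]: concurrent
J [18,19]: before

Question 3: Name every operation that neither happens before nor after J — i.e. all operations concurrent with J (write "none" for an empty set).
I

J runs from 18 to 19; window-overlapping ops are concurrent
A [1,2]: before
B [3,4]: before
C [5,6]: before
D [7,8]: before
E [9,10]: before
F [11,12]: before
G [13,14]: before
H [15,16]: before
I [17,21]: concurrent
K [20,22]: after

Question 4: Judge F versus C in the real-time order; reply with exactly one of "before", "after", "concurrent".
after

F spans [11,12], C spans [5,6]
resp(C)=6 < inv(F)=11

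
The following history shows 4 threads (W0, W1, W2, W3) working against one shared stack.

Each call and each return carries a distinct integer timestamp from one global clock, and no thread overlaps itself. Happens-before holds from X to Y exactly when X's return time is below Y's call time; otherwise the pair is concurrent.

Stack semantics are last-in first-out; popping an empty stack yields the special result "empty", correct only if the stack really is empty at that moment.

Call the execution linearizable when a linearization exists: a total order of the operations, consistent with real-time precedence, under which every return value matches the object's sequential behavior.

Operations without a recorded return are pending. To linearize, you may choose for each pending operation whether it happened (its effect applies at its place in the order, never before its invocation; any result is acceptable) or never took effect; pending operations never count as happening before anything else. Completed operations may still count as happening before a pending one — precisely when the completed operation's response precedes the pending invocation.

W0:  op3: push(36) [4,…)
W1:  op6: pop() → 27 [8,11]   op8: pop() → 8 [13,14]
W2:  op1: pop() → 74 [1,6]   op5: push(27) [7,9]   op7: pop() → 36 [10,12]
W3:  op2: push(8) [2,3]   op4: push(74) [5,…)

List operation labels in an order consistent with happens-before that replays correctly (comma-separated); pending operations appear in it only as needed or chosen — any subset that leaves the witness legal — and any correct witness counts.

op2, op3, op4, op1, op5, op6, op7, op8

after step 1 (op2 push(8)): stack <8>
after step 2 (op3 push(36) (pending, included)): stack <8,36>
after step 3 (op4 push(74) (pending, included)): stack <8,36,74>
after step 4 (op1 pop() → 74): stack <8,36>
after step 5 (op5 push(27)): stack <8,36,27>
after step 6 (op6 pop() → 27): stack <8,36>
after step 7 (op7 pop() → 36): stack <8>
after step 8 (op8 pop() → 8): stack <>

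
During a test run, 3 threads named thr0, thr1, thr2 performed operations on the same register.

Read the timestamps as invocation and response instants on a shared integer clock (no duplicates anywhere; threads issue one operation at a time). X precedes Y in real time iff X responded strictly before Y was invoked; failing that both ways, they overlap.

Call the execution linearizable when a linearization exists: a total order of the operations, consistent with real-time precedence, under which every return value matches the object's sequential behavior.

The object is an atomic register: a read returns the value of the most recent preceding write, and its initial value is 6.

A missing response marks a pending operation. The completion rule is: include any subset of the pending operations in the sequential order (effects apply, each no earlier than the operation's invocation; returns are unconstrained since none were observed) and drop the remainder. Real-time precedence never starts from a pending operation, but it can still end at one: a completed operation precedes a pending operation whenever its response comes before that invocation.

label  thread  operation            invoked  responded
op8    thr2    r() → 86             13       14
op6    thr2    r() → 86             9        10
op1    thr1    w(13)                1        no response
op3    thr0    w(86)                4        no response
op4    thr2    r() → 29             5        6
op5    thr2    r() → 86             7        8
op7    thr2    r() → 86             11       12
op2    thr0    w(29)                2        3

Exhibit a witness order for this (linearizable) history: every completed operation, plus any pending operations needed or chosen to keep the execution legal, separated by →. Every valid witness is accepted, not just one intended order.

step 1: op1 w(13) (pending, included) — value 13
step 2: op2 w(29) — value 29
step 3: op4 r() → 29 — value 29
step 4: op3 w(86) (pending, included) — value 86
step 5: op5 r() → 86 — value 86
step 6: op6 r() → 86 — value 86
step 7: op7 r() → 86 — value 86
step 8: op8 r() → 86 — value 86

op1 → op2 → op4 → op3 → op5 → op6 → op7 → op8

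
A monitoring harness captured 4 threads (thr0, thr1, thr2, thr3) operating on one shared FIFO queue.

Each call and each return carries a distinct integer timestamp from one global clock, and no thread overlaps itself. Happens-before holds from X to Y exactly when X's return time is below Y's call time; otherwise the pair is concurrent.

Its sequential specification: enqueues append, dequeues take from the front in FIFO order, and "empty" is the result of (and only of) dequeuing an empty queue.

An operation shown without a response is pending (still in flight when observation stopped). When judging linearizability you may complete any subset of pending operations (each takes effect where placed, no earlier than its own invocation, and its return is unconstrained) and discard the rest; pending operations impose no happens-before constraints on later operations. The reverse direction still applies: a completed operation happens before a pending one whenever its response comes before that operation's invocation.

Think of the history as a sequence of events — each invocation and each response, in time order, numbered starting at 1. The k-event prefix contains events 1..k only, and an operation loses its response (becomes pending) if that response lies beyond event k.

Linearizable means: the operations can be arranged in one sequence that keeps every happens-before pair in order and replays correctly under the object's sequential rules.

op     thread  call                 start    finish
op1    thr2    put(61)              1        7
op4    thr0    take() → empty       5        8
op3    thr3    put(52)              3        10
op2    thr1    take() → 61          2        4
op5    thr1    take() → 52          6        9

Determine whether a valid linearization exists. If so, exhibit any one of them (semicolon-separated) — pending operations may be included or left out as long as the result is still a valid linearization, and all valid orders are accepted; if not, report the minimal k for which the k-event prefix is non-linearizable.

linearizable — witness: op1; op2; op3; op5; op4

1. op1 put(61), leaving queue <61>
2. op2 take() → 61, leaving queue <>
3. op3 put(52), leaving queue <52>
4. op5 take() → 52, leaving queue <>
5. op4 take() → empty, leaving queue <>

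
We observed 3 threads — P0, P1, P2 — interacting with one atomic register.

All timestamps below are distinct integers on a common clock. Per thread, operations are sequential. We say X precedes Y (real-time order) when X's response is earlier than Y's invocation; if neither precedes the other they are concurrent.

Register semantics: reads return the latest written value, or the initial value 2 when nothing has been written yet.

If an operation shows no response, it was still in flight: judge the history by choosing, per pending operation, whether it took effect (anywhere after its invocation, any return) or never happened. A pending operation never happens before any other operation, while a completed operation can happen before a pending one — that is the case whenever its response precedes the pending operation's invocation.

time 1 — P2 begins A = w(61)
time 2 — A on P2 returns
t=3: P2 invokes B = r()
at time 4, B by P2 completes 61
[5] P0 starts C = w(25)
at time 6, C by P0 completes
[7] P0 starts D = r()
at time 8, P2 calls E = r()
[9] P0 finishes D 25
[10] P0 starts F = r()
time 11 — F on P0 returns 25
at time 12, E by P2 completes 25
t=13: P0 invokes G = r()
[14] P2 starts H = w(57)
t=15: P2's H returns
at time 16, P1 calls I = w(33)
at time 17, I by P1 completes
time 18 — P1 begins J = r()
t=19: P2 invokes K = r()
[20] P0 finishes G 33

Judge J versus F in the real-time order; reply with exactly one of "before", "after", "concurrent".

after

J spans [18,…), F spans [10,11]
resp(F)=11 < inv(J)=18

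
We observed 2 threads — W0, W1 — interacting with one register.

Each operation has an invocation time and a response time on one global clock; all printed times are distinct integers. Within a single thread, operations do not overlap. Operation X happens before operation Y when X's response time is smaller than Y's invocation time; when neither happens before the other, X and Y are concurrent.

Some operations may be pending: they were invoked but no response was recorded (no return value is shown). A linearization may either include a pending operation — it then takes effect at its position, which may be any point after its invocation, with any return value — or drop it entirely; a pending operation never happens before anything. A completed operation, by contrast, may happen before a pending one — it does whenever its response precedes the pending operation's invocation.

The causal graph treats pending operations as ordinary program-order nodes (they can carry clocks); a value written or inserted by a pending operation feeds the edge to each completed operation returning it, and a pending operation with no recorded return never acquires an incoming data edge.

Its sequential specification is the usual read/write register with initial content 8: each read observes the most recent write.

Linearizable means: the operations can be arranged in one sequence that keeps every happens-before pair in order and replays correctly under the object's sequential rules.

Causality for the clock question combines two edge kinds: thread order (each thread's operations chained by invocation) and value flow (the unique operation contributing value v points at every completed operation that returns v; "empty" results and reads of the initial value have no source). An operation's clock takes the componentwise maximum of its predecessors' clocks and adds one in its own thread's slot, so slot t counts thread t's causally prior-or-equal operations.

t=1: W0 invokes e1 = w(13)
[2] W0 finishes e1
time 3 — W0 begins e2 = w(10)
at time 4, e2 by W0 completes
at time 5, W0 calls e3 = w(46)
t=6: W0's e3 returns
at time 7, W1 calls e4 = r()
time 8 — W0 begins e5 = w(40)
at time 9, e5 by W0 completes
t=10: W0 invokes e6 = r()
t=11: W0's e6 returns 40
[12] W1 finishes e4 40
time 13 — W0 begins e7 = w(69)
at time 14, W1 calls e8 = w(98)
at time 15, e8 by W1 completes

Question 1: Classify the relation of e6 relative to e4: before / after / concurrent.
e6 spans [10,11], e4 spans [7,12]
the intervals overlap in both directions

concurrent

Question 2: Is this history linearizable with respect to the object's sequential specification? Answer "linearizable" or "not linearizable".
witness order: e1, e2, e3, e5, e4, e6, e7, e8
step 1: e1 w(13) — value 13
step 2: e2 w(10) — value 10
step 3: e3 w(46) — value 46
step 4: e5 w(40) — value 40
step 5: e4 r() → 40 — value 40
step 6: e6 r() → 40 — value 40
step 7: e7 w(69) (pending, included) — value 69
step 8: e8 w(98) — value 98

linearizable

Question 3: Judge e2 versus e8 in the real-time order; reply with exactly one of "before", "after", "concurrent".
e2 spans [3,4], e8 spans [14,15]
resp(e2)=4 < inv(e8)=14

before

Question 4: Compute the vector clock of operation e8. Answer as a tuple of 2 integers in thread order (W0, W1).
e1, invoked 1, has no incoming edges; only W0's bump applies → (1, 0)
e2 (invocation 3): componentwise max over VC(e1)=(1, 0), +1 at W0, giving (2, 0)
e3 (invocation 5): componentwise max over VC(e2)=(2, 0), +1 at W0, giving (3, 0)
e5 (invocation 8): componentwise max over VC(e3)=(3, 0), +1 at W0, giving (4, 0)
e4 (invocation 7): componentwise max over VC(e5)=(4, 0), +1 at W1, giving (4, 1)
e6 (invocation 10): componentwise max over VC(e5)=(4, 0), +1 at W0, giving (5, 0)
e8 (invocation 14): componentwise max over VC(e4)=(4, 1), +1 at W1, giving (4, 2)
e7 (invocation 13): componentwise max over VC(e6)=(5, 0), +1 at W0, giving (6, 0)
target: VC(e8) = (4, 2)

(4, 2)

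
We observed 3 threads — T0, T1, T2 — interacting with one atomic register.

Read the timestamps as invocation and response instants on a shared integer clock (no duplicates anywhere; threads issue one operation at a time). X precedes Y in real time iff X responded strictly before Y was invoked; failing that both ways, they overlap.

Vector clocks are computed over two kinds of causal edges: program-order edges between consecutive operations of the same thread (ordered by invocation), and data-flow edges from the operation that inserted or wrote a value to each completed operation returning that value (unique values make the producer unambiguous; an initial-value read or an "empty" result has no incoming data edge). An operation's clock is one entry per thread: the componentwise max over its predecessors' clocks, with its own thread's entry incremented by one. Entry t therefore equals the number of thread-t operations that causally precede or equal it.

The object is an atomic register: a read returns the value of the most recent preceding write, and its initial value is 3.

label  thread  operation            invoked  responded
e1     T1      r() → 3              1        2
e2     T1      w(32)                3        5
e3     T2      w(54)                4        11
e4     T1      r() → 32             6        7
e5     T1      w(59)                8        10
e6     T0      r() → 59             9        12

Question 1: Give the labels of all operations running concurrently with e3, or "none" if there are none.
e2, e4, e5, e6

e3 spans [4,11]: anything still running between times 4 and 11 counts as concurrent
e1 [1,2]: before
e2 [3,5]: concurrent
e4 [6,7]: concurrent
e5 [8,10]: concurrent
e6 [9,12]: concurrent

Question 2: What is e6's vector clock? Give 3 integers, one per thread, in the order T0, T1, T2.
(1, 4, 0)

root op e3, invoked 4: fresh clock plus T2's own tick → (0, 0, 1)
root op e1, invoked 1: fresh clock plus T1's own tick → (0, 1, 0)
e2, invoked 3, takes VC(e1)=(0, 1, 0) under max, adds 1 for T1 → (0, 2, 0)
e4, invoked 6, takes VC(e2)=(0, 2, 0) under max, adds 1 for T1 → (0, 3, 0)
e5, invoked 8, takes VC(e4)=(0, 3, 0) under max, adds 1 for T1 → (0, 4, 0)
e6, invoked 9, takes VC(e5)=(0, 4, 0) under max, adds 1 for T0 → (1, 4, 0)
target: VC(e6) = (1, 4, 0)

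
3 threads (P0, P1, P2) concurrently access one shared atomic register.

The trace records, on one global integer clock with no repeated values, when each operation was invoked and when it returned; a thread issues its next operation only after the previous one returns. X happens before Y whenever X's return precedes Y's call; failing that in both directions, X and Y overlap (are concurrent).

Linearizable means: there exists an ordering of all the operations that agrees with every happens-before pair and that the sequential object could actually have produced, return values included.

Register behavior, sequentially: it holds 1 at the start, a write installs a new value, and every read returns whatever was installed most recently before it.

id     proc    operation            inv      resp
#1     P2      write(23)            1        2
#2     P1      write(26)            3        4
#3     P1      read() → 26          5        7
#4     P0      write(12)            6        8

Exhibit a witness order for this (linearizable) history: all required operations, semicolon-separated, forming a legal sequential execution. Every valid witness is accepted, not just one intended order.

step 1: #1 write(23) — value 23
step 2: #2 write(26) — value 26
step 3: #3 read() → 26 — value 26
step 4: #4 write(12) — value 12

#1; #2; #3; #4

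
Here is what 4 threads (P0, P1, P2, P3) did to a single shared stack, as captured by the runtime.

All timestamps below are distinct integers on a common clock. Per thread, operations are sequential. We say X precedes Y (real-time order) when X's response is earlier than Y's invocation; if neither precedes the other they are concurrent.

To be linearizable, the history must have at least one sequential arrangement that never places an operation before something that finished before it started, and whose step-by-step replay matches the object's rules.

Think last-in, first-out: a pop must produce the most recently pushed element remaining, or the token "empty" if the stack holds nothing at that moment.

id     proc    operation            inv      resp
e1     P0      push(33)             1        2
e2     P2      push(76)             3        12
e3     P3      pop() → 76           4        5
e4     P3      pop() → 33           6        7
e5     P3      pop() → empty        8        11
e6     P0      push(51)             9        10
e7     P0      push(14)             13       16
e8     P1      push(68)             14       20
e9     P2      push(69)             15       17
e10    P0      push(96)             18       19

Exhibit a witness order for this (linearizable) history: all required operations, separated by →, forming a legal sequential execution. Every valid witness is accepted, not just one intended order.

step 1: e1 push(33) — stack <33>
step 2: e2 push(76) — stack <33,76>
step 3: e3 pop() → 76 — stack <33>
step 4: e4 pop() → 33 — stack <>
step 5: e5 pop() → empty — stack <>
step 6: e6 push(51) — stack <51>
step 7: e7 push(14) — stack <51,14>
step 8: e8 push(68) — stack <51,14,68>
step 9: e9 push(69) — stack <51,14,68,69>
step 10: e10 push(96) — stack <51,14,68,69,96>

e1 → e2 → e3 → e4 → e5 → e6 → e7 → e8 → e9 → e10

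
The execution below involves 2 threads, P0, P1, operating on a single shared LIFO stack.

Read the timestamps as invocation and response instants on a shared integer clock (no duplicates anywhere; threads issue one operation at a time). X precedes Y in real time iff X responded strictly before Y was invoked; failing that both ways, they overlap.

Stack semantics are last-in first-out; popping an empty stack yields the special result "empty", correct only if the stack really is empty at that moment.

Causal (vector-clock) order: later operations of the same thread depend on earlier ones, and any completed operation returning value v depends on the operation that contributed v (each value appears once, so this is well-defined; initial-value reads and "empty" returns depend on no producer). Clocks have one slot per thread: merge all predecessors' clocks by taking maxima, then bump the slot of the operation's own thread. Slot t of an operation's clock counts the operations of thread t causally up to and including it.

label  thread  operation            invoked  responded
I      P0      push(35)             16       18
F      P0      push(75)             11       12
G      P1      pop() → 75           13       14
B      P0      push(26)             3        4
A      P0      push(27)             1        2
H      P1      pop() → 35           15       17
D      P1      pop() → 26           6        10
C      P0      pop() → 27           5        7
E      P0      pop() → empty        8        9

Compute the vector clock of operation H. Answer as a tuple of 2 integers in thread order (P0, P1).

VC(A, invoked at 1): no causal predecessors; +1 on P0 → (1, 0)
B (invocation 3): componentwise max over VC(A)=(1, 0), +1 at P0, giving (2, 0)
D (invocation 6): componentwise max over VC(B)=(2, 0), +1 at P1, giving (2, 1)
C (invocation 5): componentwise max over VC(A)=(1, 0), VC(B)=(2, 0), +1 at P0, giving (3, 0)
E (invocation 8): componentwise max over VC(C)=(3, 0), +1 at P0, giving (4, 0)
F (invocation 11): componentwise max over VC(E)=(4, 0), +1 at P0, giving (5, 0)
I (invocation 16): componentwise max over VC(F)=(5, 0), +1 at P0, giving (6, 0)
G (invocation 13): componentwise max over VC(D)=(2, 1), VC(F)=(5, 0), +1 at P1, giving (5, 2)
H (invocation 15): componentwise max over VC(G)=(5, 2), VC(I)=(6, 0), +1 at P1, giving (6, 3)
target: VC(H) = (6, 3)

(6, 3)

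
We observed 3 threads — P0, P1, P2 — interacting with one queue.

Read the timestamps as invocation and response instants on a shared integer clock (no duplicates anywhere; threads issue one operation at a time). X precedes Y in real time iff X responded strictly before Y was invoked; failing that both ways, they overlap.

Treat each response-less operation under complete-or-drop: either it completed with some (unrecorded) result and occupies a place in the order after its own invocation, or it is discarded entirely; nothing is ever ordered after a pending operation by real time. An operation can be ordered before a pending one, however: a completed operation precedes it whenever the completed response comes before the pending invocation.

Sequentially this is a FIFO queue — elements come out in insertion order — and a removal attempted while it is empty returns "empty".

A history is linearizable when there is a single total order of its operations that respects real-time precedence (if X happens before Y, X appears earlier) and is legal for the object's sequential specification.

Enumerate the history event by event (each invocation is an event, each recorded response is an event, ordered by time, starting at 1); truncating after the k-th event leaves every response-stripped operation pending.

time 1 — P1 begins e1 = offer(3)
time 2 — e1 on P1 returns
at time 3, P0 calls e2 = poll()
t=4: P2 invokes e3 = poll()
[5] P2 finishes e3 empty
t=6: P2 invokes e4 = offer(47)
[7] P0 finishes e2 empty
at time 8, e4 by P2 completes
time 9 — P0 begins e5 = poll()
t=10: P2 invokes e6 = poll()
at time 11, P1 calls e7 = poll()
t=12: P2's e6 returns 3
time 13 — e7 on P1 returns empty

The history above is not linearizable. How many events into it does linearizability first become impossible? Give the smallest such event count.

7

a valid linearization of events 1..6 exists, for instance e1, e2, e3:
after step 1 (e1 offer(3)): queue <3>
after step 2 (e2 poll() (pending, included)): queue <>
after step 3 (e3 poll() → empty): queue <>
once event 7 joins (e2's response, time 7), exhaustive search finds no witness
no escape via the 1 pending operation (e4): every completion choice fails
sample order e1, e2, e3 (pending dropped) stalls at step 2 — e2 poll() → empty has no legal effect
sample order e1, e3, e2 (pending dropped) stalls at step 2 — e3 poll() → empty has no legal effect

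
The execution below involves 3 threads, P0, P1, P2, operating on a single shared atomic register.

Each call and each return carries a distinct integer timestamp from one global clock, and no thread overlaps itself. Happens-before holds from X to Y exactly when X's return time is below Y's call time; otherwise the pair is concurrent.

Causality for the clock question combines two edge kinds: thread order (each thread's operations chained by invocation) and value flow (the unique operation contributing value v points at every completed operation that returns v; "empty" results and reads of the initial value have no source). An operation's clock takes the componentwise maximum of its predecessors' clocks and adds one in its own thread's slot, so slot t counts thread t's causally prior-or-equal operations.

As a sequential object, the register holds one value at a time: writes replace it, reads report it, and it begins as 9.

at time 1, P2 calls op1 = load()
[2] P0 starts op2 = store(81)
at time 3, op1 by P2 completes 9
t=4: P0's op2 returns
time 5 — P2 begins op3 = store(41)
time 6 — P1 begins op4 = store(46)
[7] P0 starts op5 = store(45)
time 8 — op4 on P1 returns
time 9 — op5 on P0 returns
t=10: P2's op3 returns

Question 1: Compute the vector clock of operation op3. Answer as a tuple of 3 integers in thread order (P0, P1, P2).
Answer: (0, 0, 2)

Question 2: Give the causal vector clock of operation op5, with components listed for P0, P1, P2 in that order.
Answer: (2, 0, 0)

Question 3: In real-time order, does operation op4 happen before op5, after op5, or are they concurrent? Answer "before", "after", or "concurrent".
Answer: concurrent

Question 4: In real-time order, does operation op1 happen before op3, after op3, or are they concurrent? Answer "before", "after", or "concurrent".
Answer: before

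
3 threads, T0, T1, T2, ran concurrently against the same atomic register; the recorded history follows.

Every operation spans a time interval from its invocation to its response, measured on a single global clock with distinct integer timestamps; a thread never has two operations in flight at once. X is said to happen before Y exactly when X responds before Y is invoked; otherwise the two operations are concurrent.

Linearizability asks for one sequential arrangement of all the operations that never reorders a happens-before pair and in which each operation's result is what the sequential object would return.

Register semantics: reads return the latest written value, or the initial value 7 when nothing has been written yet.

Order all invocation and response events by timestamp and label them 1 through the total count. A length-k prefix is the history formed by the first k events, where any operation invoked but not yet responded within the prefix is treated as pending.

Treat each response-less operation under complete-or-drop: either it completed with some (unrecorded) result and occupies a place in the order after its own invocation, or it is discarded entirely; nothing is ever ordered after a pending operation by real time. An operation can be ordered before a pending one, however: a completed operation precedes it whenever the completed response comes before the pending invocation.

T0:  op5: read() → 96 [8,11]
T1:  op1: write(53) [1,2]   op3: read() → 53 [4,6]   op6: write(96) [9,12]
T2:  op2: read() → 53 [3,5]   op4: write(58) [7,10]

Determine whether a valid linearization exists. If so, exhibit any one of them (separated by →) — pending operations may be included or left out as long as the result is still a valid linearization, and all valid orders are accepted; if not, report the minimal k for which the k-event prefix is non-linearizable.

step 1: op1 write(53) — value 53
step 2: op2 read() → 53 — value 53
step 3: op3 read() → 53 — value 53
step 4: op4 write(58) — value 58
step 5: op6 write(96) — value 96
step 6: op5 read() → 96 — value 96

linearizable — witness: op1 → op2 → op3 → op4 → op6 → op5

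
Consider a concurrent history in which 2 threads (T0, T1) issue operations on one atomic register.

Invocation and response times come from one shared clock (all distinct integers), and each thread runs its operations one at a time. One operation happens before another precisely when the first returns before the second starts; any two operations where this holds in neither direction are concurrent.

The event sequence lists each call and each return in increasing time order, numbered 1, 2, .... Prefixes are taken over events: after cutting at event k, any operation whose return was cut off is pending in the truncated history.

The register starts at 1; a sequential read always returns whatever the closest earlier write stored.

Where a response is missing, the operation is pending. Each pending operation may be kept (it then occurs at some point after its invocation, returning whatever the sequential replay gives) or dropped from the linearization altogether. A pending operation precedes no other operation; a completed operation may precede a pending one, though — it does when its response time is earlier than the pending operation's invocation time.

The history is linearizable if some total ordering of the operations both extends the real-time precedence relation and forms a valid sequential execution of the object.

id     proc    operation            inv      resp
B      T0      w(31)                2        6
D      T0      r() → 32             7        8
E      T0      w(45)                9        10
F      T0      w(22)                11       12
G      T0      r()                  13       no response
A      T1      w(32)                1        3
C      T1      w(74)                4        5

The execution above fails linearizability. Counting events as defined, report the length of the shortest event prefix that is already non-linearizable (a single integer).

8

one valid order for events 1..7 is A, B, C:
after step 1 (A w(32)): value 32
after step 2 (B w(31)): value 31
after step 3 (C w(74)): value 74
at event 8 (D's time-8 response) nothing linearizes any more
for example A, B, C, D fails at step 4: D r() → 32 is not legal there
for example A, C, B, D fails at step 4: D r() → 32 is not legal there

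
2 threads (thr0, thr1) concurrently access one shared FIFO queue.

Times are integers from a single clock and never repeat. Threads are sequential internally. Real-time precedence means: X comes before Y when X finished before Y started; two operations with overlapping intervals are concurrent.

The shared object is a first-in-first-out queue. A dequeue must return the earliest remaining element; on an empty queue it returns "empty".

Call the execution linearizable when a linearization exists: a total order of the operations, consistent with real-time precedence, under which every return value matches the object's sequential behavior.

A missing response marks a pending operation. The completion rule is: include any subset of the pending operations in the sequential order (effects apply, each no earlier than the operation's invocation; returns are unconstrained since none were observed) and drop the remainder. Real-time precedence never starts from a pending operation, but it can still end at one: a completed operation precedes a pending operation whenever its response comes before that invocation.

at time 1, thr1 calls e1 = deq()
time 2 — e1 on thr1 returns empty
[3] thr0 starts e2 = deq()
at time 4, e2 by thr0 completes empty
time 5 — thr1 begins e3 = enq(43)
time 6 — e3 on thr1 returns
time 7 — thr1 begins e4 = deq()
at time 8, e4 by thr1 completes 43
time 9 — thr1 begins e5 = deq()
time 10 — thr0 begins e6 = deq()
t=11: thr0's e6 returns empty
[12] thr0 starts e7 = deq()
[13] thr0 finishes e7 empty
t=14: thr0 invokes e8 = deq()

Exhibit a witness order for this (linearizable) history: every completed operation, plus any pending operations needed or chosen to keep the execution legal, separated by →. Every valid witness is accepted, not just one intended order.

e1 → e2 → e3 → e4 → e5 → e6 → e7

step 1: e1 deq() → empty — queue <>
step 2: e2 deq() → empty — queue <>
step 3: e3 enq(43) — queue <43>
step 4: e4 deq() → 43 — queue <>
step 5: e5 deq() (pending, included) — queue <>
step 6: e6 deq() → empty — queue <>
step 7: e7 deq() → empty — queue <>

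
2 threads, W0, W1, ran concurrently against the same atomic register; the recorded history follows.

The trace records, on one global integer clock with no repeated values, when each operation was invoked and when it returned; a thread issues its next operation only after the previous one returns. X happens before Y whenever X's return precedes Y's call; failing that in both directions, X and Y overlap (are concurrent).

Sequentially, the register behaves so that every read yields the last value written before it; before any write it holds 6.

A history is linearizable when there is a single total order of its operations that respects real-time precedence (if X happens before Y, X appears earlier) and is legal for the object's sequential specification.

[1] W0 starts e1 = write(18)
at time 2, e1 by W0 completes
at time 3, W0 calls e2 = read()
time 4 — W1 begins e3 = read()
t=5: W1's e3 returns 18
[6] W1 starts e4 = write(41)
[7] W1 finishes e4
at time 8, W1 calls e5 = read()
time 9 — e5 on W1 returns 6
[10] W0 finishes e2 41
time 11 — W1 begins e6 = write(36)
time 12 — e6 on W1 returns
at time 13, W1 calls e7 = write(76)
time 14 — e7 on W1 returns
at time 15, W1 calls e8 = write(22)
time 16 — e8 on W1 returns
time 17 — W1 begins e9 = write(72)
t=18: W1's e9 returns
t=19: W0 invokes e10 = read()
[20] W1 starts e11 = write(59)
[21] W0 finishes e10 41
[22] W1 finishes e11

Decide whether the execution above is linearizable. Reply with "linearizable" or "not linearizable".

through event 8 a valid linearization exists; event 9 (e5 responding at time 9) ends that
exactly one order of the 4 completed ops respects real time; the atomic register replay fails
every completion of the 1 pending operation (e2) was checked; none linearizes
one such order, e1, e3, e4, e5 (pending dropped), breaks at step 4 where e5 read() → 6 is illegal

not linearizable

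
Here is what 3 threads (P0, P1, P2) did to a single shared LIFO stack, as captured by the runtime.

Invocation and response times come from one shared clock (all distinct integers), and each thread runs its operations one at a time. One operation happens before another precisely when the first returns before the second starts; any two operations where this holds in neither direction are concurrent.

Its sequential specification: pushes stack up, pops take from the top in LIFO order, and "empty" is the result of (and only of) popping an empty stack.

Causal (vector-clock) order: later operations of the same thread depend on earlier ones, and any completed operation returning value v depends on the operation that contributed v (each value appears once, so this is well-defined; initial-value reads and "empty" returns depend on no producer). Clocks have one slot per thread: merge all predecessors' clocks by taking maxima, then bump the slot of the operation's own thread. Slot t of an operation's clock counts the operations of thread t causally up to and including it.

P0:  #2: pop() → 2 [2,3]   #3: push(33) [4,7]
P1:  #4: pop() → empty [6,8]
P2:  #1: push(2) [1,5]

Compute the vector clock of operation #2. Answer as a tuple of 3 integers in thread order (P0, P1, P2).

(1, 0, 1)

invoked at 1, #1 has no predecessors; its own P2 bump gives (0, 0, 1)
invoked at 6, #4 has no predecessors; its own P1 bump gives (0, 1, 0)
#2, invoked 2, takes VC(#1)=(0, 0, 1) under max, adds 1 for P0 → (1, 0, 1)
#3, invoked 4, takes VC(#2)=(1, 0, 1) under max, adds 1 for P0 → (2, 0, 1)
target: VC(#2) = (1, 0, 1)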